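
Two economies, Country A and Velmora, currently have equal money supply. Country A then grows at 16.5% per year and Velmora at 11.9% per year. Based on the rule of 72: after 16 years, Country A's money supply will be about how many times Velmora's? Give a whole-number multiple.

about 2 times

Country A pulls ahead at 4.6 pp per year, so the ratio doubles every 72/4.6 ≈ 15.65 years.
In 16 years that's 1.02 doublings: 2^1.02 ≈ 2.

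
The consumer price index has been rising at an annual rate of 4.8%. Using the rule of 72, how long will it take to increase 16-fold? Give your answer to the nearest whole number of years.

roughly 60 years

Doubling time ≈ 72/4.8 = 15.00 years.
Getting to 16× needs 4 doublings: 4 × 15.00 ≈ 60 years.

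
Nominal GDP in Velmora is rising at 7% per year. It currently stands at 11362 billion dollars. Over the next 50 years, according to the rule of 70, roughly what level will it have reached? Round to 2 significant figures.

It doubles every 70/7 ≈ 10.00 years, so 50 years is 5.00 doublings.
2^5.00 ≈ 32.00; 11362 × 32.00 ≈ 360000 billion dollars.

roughly 360000 billion dollars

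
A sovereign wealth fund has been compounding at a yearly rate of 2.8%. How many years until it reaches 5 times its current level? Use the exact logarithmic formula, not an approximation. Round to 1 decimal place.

t = ln(5) / ln(1 + 0.028) = 1.6094 / 0.027615 ≈ 58.28.

58.3 years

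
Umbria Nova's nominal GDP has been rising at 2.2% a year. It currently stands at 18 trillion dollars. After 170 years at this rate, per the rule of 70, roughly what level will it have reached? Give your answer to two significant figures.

approximately 730 trillion dollars

It doubles every 70/2.2 ≈ 31.82 years, so 170 years is 5.34 doublings.
2^5.34 ≈ 40.50; 18 × 40.50 ≈ 730 trillion dollars.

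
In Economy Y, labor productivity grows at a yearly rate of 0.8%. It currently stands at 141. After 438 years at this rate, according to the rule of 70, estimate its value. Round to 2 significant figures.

4500

Doubling time ≈ 70/0.8 = 87.50 years.
438 years is 438/87.50 ≈ 5.01 doublings, a factor of 2^5.01 ≈ 32.22.
141 × 32.22 ≈ 4500.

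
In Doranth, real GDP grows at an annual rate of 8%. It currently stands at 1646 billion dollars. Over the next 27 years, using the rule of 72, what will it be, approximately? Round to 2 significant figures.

≈ 13000 billion dollars

Doubling time ≈ 72/8 = 9.00 years.
27 years is 27/9.00 ≈ 3.00 doublings, a factor of 2^3.00 ≈ 8.00.
1646 × 8.00 ≈ 13000 billion dollars.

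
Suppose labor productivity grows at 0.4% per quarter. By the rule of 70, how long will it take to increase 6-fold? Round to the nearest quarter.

At 0.4% it doubles every 70/0.4 ≈ 175.00 quarters.
6× is log₂ 6 ≈ 2.58 doublings, so ≈ 2.58 × 175.00 = 452 quarters.

approximately 452 quarters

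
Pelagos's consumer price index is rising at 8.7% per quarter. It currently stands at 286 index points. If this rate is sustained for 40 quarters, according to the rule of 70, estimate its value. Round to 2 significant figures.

Doubling time ≈ 70/8.7 = 8.05 quarters.
40 quarters is 40/8.05 ≈ 4.97 doublings, a factor of 2^4.97 ≈ 31.34.
286 × 31.34 ≈ 9000 index points.

9000 index points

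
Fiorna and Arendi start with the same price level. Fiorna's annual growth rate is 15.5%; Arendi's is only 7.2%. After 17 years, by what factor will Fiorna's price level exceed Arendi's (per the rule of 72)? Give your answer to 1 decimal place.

Rate gap = 15.5% − 7.2% = 8.3 points.
The ratio doubles every 72/8.3 ≈ 8.67 years.
17/8.67 ≈ 1.96 doublings → ratio ≈ 2^1.96 ≈ 3.9.

around 3.9 times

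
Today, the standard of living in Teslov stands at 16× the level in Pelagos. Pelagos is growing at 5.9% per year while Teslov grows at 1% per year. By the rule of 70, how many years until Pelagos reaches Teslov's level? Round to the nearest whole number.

Pelagos gains on Teslov at 5.9% − 1% = 4.9 points a year.
At that relative rate the gap halves every 70/4.9 ≈ 14.29 years.
A 16× gap closes after 4 halvings: 4 × 14.29 ≈ 57 years.

around 57 years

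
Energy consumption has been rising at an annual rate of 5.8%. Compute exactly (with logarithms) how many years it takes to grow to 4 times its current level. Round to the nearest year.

t = ln(4) / ln(1 + 0.058) = 1.3863 / 0.056380 ≈ 24.59.
≈ 25 years.

25 years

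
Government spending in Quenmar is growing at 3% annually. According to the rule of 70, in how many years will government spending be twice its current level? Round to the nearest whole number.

approximately 23 years

70/3 ≈ 23.33, so it doubles roughly every 23 years.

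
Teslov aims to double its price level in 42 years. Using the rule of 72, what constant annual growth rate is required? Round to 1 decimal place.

approximately 1.7%

72 / 42 ≈ 1.71, so about 1.7% annually.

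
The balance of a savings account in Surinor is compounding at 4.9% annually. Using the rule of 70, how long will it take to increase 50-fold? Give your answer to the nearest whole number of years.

One doubling takes 70/4.9 = 14.29 years.
50× is log₂ 50 ≈ 5.64 doublings, so ≈ 5.64 × 14.29 = 81 years.

around 81 years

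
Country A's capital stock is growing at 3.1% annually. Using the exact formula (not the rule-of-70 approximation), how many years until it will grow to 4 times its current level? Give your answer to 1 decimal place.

t = ln(4) / ln(1 + 0.031) = 1.3863 / 0.030529 ≈ 45.41.

45.4 years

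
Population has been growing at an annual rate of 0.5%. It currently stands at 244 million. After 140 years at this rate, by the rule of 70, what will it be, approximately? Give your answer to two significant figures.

≈ 490 million

It doubles every 70/0.5 ≈ 140.00 years, so 140 years is 1.00 doublings.
2^1.00 ≈ 2.00; 244 × 2.00 ≈ 490 million.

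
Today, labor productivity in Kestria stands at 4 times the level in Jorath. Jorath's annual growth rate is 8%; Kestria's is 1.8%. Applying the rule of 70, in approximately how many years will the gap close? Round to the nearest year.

around 23 years

Jorath gains on Kestria at 8% − 1.8% = 6.2 points a year.
At that relative rate the gap halves every 70/6.2 ≈ 11.29 years.
A 4 times gap closes after 2 halvings: 2 × 11.29 ≈ 23 years.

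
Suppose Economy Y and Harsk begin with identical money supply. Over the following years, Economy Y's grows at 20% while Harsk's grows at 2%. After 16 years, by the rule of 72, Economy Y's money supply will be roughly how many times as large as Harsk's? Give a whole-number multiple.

Rate gap = 20% − 2% = 18 points.
The ratio doubles every 72/18 ≈ 4.00 years.
16/4.00 ≈ 4.00 doublings → ratio ≈ 2^4.00 ≈ 16.

about 16 times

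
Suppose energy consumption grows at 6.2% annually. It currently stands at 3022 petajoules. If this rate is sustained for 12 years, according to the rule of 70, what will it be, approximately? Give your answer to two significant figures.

roughly 6300 petajoules

It doubles every 70/6.2 ≈ 11.29 years, so 12 years is 1.06 doublings.
2^1.06 ≈ 2.08; 3022 × 2.08 ≈ 6300 petajoules.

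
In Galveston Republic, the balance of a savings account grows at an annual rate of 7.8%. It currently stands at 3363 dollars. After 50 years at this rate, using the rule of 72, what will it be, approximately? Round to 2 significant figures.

It doubles every 72/7.8 ≈ 9.23 years, so 50 years is 5.42 doublings.
2^5.42 ≈ 42.81; 3363 × 42.81 ≈ 140000 dollars.

about 140000 dollars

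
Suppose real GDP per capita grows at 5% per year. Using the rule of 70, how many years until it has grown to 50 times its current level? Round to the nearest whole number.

approximately 79 years

One doubling takes 70/5 = 14.00 years.
Reaching 50× takes log₂(50) ≈ 5.64 doublings.
5.64 × 14.00 ≈ 79 years.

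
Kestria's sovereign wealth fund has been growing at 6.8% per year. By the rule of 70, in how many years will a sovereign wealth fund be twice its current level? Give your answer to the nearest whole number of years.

Doubling time ≈ 70 / 6.8 = 10.29 years.

approximately 10 years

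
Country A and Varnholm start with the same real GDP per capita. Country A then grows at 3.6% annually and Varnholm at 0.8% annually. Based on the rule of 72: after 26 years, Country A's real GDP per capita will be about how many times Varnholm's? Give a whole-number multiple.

2 times

Only the 2.8-point difference matters.
72/2.8 ≈ 25.71 years per doubling of the ratio; 26 years gives 1.01 doublings, so ≈ 2×.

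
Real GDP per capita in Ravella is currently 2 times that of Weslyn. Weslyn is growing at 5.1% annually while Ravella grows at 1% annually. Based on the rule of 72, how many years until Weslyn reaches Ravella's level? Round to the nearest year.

The growth-rate gap is 5.1% − 1% = 4.1 percentage points.
So the ratio between them halves every 72/4.1 ≈ 17.56 years.
A 2 times gap closes after 1 halving: 1 × 17.56 ≈ 18 years.

roughly 18 years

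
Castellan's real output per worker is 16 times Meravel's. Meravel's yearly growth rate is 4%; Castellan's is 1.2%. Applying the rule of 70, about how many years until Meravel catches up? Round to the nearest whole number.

around 100 years

The growth-rate gap is 4% − 1.2% = 2.8 percentage points.
So the ratio between them halves every 70/2.8 ≈ 25.00 years.
A 16 times gap closes after 4 halvings: 4 × 25.00 ≈ 100 years.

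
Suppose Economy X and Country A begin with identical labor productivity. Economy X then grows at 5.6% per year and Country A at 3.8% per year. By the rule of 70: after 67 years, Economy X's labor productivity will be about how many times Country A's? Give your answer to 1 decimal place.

≈ 3.3 times

Economy X pulls ahead at 1.8 pp per year, so the ratio doubles every 70/1.8 ≈ 38.89 years.
In 67 years that's 1.72 doublings: 2^1.72 ≈ 3.3.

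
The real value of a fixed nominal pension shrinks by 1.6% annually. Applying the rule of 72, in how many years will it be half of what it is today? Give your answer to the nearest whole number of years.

roughly 45 years

Halving time ≈ 72 / 1.6 = 45.00 → 45 years.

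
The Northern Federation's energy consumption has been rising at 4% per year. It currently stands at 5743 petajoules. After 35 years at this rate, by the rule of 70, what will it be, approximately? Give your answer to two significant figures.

around 23000 petajoules

It doubles every 70/4 ≈ 17.50 years, so 35 years is 2.00 doublings.
2^2.00 ≈ 4.00; 5743 × 4.00 ≈ 23000 petajoules.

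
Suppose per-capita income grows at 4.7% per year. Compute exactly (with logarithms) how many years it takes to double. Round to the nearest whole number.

t = ln(2) / ln(1 + 0.047) = 0.6931 / 0.045929 ≈ 15.09.
≈ 15 years.

15 years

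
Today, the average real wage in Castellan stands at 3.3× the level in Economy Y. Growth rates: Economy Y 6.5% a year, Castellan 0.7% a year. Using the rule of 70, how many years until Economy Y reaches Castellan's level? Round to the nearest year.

What matters is the difference: 5.8 pp.
Rule of 70 on the gap: the ratio halves every 70/5.8 ≈ 12.07 years.
A 3.3× gap takes log₂(3.3) ≈ 1.72 halvings to close: 1.72 × 12.07 ≈ 21 years.

≈ 21 years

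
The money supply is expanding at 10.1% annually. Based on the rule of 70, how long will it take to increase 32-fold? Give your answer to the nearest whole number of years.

At 10.1% it doubles every 70/10.1 ≈ 6.93 years.
Getting to 32× needs 5 doublings: 5 × 6.93 ≈ 35 years.

about 35 years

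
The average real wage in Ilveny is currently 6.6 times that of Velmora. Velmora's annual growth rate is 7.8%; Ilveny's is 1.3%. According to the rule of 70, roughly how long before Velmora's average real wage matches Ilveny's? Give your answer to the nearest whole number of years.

approximately 29 years

What matters is the difference: 6.5 pp.
Rule of 70 on the gap: the ratio halves every 70/6.5 ≈ 10.77 years.
A 6.6 times gap takes log₂(6.6) ≈ 2.72 halvings to close: 2.72 × 10.77 ≈ 29 years.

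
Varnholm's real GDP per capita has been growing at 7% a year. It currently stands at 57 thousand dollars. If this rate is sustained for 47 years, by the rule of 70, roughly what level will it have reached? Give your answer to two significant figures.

about 1500 thousand dollars

It doubles every 70/7 ≈ 10.00 years, so 47 years is 4.70 doublings.
2^4.70 ≈ 25.99; 57 × 25.99 ≈ 1500 thousand dollars.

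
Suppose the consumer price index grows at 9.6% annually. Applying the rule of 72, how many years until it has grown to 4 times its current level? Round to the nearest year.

Doubling time ≈ 72/9.6 = 7.50 years.
4 = 2^2, so 2 doublings → 15 years.

roughly 15 years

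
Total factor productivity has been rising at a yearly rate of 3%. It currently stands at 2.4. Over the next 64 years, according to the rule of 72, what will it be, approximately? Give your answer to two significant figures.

Doubling time ≈ 72/3 = 24.00 years.
64 years is 64/24.00 ≈ 2.67 doublings, a factor of 2^2.67 ≈ 6.36.
2.4 × 6.36 ≈ 15.

about 15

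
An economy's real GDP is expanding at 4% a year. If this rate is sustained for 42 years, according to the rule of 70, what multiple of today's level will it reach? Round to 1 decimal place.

5.3 times

Doubling time ≈ 70/4 = 17.50 years.
42 years / 17.50 ≈ 2.40 doublings → factor 2^2.40 ≈ 5.3.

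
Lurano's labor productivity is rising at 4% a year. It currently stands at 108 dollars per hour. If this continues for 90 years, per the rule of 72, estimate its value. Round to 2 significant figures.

≈ 3500 dollars per hour

It doubles every 72/4 ≈ 18.00 years, so 90 years is 5.00 doublings.
2^5.00 ≈ 32.00; 108 × 32.00 ≈ 3500 dollars per hour.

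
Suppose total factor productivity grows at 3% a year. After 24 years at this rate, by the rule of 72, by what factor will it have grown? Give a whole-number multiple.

2 times

72/3 ≈ 24.00 years per doubling.
24 years fits 1 doubling: 2^1 = 2.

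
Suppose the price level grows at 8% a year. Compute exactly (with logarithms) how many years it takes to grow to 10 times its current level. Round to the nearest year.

30 years

t = ln(10) / ln(1 + 0.08) = 2.3026 / 0.076961 ≈ 29.92.
≈ 30 years.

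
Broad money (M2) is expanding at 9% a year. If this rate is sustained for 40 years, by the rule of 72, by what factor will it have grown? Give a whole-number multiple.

roughly 32 times

Doubling time ≈ 72/9 = 8.00 years.
40/8.00 ≈ 5 doublings, so about 2^5 = 32×.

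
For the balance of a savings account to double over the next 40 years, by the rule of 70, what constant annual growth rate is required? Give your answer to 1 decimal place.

≈ 1.8%

70 / 40 ≈ 1.75, so about 1.8% annually.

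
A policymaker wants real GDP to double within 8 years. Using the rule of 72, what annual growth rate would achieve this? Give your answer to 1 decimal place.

72 / 8 ≈ 9.00, so about 9.0% a year.

approximately 9.0%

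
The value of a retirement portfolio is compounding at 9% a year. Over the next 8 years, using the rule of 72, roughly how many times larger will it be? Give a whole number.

≈ 2 times

72/9 ≈ 8.00 years per doubling.
8 years fits 1 doubling: 2^1 = 2.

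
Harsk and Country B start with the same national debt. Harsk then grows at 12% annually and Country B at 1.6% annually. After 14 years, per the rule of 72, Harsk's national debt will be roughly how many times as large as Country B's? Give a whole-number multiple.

4 times

Only the 10.4-point difference matters.
72/10.4 ≈ 6.92 years per doubling of the ratio; 14 years gives 2.02 doublings, so ≈ 4×.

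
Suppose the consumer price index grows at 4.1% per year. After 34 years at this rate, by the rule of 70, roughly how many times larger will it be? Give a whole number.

approximately 4 times

Doubling time ≈ 70/4.1 = 17.07 years.
34/17.07 ≈ 2 doublings, so about 2^2 = 4×.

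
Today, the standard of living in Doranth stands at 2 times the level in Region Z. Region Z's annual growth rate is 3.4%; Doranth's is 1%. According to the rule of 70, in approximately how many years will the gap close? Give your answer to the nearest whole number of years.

approximately 29 years

What matters is the difference: 2.4 pp.
Rule of 70 on the gap: the ratio halves every 70/2.4 ≈ 29.17 years.
A 2 times gap closes after 1 halving: 1 × 29.17 ≈ 29 years.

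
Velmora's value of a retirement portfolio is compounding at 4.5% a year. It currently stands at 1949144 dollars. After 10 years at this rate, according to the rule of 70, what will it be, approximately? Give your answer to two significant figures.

3000000 dollars

Doubling time ≈ 70/4.5 = 15.56 years.
10 years is 10/15.56 ≈ 0.64 doublings, a factor of 2^0.64 ≈ 1.56.
1949144 × 1.56 ≈ 3000000 dollars.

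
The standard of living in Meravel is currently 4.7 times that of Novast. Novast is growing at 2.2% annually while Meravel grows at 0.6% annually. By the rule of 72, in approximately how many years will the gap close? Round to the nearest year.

What matters is the difference: 1.6 pp.
Rule of 72 on the gap: the ratio halves every 72/1.6 ≈ 45.00 years.
A 4.7 times gap takes log₂(4.7) ≈ 2.23 halvings to close: 2.23 × 45.00 ≈ 100 years.

approximately 100 years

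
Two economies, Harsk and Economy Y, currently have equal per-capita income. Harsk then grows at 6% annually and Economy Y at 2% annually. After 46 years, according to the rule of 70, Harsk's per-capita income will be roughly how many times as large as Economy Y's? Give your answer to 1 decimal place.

Only the 4-point difference matters.
70/4 ≈ 17.50 years per doubling of the ratio; 46 years gives 2.63 doublings, so ≈ 6.2×.

≈ 6.2 times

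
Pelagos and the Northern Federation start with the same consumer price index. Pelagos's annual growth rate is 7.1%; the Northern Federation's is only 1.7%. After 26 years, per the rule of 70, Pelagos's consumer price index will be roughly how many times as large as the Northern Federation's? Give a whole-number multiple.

Rate gap = 7.1% − 1.7% = 5.4 points.
The ratio doubles every 70/5.4 ≈ 12.96 years.
26/12.96 ≈ 2.01 doublings → ratio ≈ 2^2.01 ≈ 4.

around 4 times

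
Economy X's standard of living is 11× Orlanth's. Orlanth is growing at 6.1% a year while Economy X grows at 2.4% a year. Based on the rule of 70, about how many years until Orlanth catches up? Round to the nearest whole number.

The growth-rate gap is 6.1% − 2.4% = 3.7 percentage points.
So the ratio between them halves every 70/3.7 ≈ 18.92 years.
An 11× gap takes log₂(11) ≈ 3.46 halvings to close: 3.46 × 18.92 ≈ 65 years.

approximately 65 years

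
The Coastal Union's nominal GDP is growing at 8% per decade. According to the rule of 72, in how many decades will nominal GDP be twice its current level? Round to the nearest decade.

≈ 9 decades

72/8 ≈ 9.00, so it doubles roughly every 9 decades.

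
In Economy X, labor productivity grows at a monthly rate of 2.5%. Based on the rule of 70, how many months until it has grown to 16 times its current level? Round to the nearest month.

At 2.5% it doubles every 70/2.5 ≈ 28.00 months.
16 = 2^4, so 4 doublings → 112 months.

around 112 months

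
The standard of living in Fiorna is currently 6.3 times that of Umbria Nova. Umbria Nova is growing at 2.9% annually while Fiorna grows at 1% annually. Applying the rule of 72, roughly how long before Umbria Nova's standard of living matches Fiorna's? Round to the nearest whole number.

What matters is the difference: 1.9 pp.
Rule of 72 on the gap: the ratio halves every 72/1.9 ≈ 37.89 years.
A 6.3 times gap takes log₂(6.3) ≈ 2.66 halvings to close: 2.66 × 37.89 ≈ 101 years.

around 101 years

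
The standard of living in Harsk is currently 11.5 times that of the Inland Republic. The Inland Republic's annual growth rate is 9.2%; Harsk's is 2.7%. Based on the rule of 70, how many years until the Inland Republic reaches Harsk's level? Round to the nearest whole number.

The growth-rate gap is 9.2% − 2.7% = 6.5 percentage points.
So the ratio between them halves every 70/6.5 ≈ 10.77 years.
An 11.5 times gap takes log₂(11.5) ≈ 3.52 halvings to close: 3.52 × 10.77 ≈ 38 years.

about 38 years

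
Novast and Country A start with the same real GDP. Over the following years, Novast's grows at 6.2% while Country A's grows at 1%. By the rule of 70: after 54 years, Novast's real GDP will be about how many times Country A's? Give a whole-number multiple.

about 16 times

Rate gap = 6.2% − 1% = 5.2 points.
The ratio doubles every 70/5.2 ≈ 13.46 years.
54/13.46 ≈ 4.01 doublings → ratio ≈ 2^4.01 ≈ 16.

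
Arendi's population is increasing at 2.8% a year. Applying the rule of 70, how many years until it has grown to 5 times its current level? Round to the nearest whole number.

approximately 58 years

One doubling takes 70/2.8 = 25.00 years.
5× is log₂ 5 ≈ 2.32 doublings, so ≈ 2.32 × 25.00 = 58 years.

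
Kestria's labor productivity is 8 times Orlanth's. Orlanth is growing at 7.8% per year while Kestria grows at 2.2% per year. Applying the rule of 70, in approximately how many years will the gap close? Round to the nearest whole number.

around 38 years

What matters is the difference: 5.6 pp.
Rule of 70 on the gap: the ratio halves every 70/5.6 ≈ 12.50 years.
An 8 times gap closes after 3 halvings: 3 × 12.50 ≈ 38 years.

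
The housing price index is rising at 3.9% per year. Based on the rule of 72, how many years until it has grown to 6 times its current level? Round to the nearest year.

Doubling time ≈ 72/3.9 = 18.46 years.
6× is log₂ 6 ≈ 2.58 doublings, so ≈ 2.58 × 18.46 = 48 years.

48 years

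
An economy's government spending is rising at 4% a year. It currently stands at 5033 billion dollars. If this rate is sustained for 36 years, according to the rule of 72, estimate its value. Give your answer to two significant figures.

It doubles every 72/4 ≈ 18.00 years, so 36 years is 2.00 doublings.
2^2.00 ≈ 4.00; 5033 × 4.00 ≈ 20000 billion dollars.

20000 billion dollars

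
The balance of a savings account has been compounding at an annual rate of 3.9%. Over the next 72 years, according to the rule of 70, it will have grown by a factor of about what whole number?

about 16 times

At 3.9% one doubling takes ≈ 17.95 years; 72 years is 4 of them, so ×16.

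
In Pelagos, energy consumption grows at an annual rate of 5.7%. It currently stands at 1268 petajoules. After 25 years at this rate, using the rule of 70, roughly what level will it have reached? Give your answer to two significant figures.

about 5200 petajoules

Doubling time ≈ 70/5.7 = 12.28 years.
25 years is 25/12.28 ≈ 2.04 doublings, a factor of 2^2.04 ≈ 4.11.
1268 × 4.11 ≈ 5200 petajoules.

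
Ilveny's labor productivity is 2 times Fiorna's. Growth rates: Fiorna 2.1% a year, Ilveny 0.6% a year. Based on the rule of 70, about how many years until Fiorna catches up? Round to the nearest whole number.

What matters is the difference: 1.5 pp.
Rule of 70 on the gap: the ratio halves every 70/1.5 ≈ 46.67 years.
A 2 times gap closes after 1 halving: 1 × 46.67 ≈ 47 years.

about 47 years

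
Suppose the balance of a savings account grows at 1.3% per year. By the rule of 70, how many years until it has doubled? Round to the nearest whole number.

around 54 years

Doubling time ≈ 70 / 1.3 = 53.85 years.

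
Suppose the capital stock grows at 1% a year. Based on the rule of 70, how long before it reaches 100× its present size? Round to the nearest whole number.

Doubling time ≈ 70/1 = 70.00 years.
Reaching 100× takes log₂(100) ≈ 6.64 doublings.
6.64 × 70.00 ≈ 465 years.

around 465 years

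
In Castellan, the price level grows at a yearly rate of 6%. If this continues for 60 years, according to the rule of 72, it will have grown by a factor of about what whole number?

around 32 times

72/6 ≈ 12.00 years per doubling.
60 years fits 5 doublings: 2^5 = 32.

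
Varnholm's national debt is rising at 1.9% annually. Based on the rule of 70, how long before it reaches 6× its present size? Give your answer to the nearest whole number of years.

about 95 years

One doubling takes 70/1.9 = 36.84 years.
Reaching 6× takes log₂(6) ≈ 2.58 doublings.
2.58 × 36.84 ≈ 95 years.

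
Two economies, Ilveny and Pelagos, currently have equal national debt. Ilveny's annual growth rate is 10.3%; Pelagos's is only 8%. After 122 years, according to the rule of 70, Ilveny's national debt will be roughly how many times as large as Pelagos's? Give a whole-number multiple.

≈ 16 times

Ilveny pulls ahead at 2.3 pp per year, so the ratio doubles every 70/2.3 ≈ 30.43 years.
In 122 years that's 4.01 doublings: 2^4.01 ≈ 16.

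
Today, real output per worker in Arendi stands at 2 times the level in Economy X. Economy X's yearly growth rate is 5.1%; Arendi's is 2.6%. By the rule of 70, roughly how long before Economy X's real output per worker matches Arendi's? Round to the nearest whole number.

Economy X gains on Arendi at 5.1% − 2.6% = 2.5 points a year.
At that relative rate the gap halves every 70/2.5 ≈ 28.00 years.
A 2 times gap closes after 1 halving: 1 × 28.00 ≈ 28 years.

around 28 years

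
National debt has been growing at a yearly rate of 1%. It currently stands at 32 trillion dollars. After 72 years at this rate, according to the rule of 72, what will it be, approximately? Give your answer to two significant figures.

It doubles every 72/1 ≈ 72.00 years, so 72 years is 1.00 doublings.
2^1.00 ≈ 2.00; 32 × 2.00 ≈ 64 trillion dollars.

approximately 64 trillion dollars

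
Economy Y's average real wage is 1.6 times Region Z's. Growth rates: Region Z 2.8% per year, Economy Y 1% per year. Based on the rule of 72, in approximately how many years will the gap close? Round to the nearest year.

Region Z gains on Economy Y at 2.8% − 1% = 1.8 points a year.
At that relative rate the gap halves every 72/1.8 ≈ 40.00 years.
A 1.6 times gap takes log₂(1.6) ≈ 0.68 halvings to close: 0.68 × 40.00 ≈ 27 years.

about 27 years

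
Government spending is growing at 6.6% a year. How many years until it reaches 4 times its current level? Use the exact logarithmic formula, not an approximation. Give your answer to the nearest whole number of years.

22 years

t = ln(4) / ln(1 + 0.066) = 1.3863 / 0.063913 ≈ 21.69.
≈ 22 years.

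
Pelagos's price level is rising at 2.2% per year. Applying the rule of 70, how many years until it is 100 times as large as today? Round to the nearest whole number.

about 211 years

One doubling takes 70/2.2 = 31.82 years.
100× is log₂ 100 ≈ 6.64 doublings, so ≈ 6.64 × 31.82 = 211 years.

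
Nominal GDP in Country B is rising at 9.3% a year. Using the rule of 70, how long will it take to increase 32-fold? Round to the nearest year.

38 years

Doubling time ≈ 70/9.3 = 7.53 years.
32× is 5 doublings, so 5 × 7.53 ≈ 38 years.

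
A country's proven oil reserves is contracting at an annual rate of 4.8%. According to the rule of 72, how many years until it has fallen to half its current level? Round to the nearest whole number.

Falling at 4.8%, it halves about every 72/4.8 = 15.00 years.

approximately 15 years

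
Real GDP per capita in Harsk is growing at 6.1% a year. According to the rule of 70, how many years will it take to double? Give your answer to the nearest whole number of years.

At 6.1%, doubling takes about 70/6.1 = 11.48 years.

about 11 years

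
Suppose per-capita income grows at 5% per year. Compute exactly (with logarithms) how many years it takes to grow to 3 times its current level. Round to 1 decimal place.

t = ln(3) / ln(1 + 0.05) = 1.0986 / 0.048790 ≈ 22.52.

22.5 years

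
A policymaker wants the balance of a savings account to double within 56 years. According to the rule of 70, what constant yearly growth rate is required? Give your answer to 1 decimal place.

70 / 56 ≈ 1.25, so about 1.3% per year.

about 1.3%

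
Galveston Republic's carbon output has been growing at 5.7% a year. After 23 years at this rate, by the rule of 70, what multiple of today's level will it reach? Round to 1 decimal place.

roughly 3.7 times

Doubles every ≈ 12.28 years (70/5.7).
23 years is 1.87 doublings; 2^1.87 ≈ 3.7×.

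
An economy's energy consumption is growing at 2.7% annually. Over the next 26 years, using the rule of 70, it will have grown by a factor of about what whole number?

At 2.7% one doubling takes ≈ 25.93 years; 26 years is 1 of them, so ×2.

approximately 2 times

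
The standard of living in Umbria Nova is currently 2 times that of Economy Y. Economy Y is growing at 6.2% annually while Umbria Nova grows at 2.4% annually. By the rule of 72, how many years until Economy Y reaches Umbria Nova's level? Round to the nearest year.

What matters is the difference: 3.8 pp.
Rule of 72 on the gap: the ratio halves every 72/3.8 ≈ 18.95 years.
A 2 times gap closes after 1 halving: 1 × 18.95 ≈ 19 years.

19 years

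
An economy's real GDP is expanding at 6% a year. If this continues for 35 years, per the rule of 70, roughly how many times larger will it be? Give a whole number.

At 6% one doubling takes ≈ 11.67 years; 35 years is 3 of them, so ×8.

roughly 8 times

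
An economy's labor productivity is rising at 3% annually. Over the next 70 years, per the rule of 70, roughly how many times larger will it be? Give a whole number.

about 8 times

At 3% one doubling takes ≈ 23.33 years; 70 years is 3 of them, so ×8.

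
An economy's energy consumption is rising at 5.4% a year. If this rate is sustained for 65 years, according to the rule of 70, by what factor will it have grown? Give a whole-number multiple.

70/5.4 ≈ 12.96 years per doubling.
65 years fits 5 doublings: 2^5 = 32.

≈ 32 times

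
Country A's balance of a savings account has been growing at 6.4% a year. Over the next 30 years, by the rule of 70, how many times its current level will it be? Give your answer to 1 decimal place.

Doubling time ≈ 70/6.4 = 10.94 years.
30 years / 10.94 ≈ 2.74 doublings → factor 2^2.74 ≈ 6.7.

about 6.7 times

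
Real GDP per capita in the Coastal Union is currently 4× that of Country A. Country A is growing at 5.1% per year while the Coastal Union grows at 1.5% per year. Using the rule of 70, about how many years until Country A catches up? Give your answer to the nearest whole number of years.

What matters is the difference: 3.6 pp.
Rule of 70 on the gap: the ratio halves every 70/3.6 ≈ 19.44 years.
A 4× gap closes after 2 halvings: 2 × 19.44 ≈ 39 years.

around 39 years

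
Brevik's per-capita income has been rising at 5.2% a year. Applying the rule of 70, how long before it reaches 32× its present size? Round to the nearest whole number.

approximately 67 years

Doubling time ≈ 70/5.2 = 13.46 years.
32× is 5 doublings, so 5 × 13.46 ≈ 67 years.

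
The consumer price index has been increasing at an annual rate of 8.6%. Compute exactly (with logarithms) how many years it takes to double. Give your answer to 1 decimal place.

8.4 years

t = ln(2) / ln(1 + 0.086) = 0.6931 / 0.082501 ≈ 8.40.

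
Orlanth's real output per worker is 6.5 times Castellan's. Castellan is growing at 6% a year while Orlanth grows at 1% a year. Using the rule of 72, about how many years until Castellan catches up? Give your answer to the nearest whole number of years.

about 39 years

Castellan gains on Orlanth at 6% − 1% = 5 points a year.
At that relative rate the gap halves every 72/5 ≈ 14.40 years.
A 6.5 times gap takes log₂(6.5) ≈ 2.70 halvings to close: 2.70 × 14.40 ≈ 39 years.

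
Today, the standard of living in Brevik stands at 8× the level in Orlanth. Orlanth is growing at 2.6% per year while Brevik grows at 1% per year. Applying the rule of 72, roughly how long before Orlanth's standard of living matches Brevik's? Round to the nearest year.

Orlanth gains on Brevik at 2.6% − 1% = 1.6 points a year.
At that relative rate the gap halves every 72/1.6 ≈ 45.00 years.
An 8× gap closes after 3 halvings: 3 × 45.00 ≈ 135 years.

135 years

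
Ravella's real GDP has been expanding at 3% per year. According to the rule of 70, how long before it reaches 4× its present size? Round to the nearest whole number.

Doubling time ≈ 70/3 = 23.33 years.
Getting to 4× needs 2 doublings: 2 × 23.33 ≈ 47 years.

approximately 47 years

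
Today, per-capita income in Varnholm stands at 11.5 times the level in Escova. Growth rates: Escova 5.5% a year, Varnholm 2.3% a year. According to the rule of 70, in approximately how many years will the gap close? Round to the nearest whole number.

approximately 77 years

What matters is the difference: 3.2 pp.
Rule of 70 on the gap: the ratio halves every 70/3.2 ≈ 21.88 years.
An 11.5 times gap takes log₂(11.5) ≈ 3.52 halvings to close: 3.52 × 21.88 ≈ 77 years.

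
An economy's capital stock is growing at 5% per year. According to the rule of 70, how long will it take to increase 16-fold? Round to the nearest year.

approximately 56 years

One doubling takes 70/5 = 14.00 years.
16× is 4 doublings, so 4 × 14.00 ≈ 56 years.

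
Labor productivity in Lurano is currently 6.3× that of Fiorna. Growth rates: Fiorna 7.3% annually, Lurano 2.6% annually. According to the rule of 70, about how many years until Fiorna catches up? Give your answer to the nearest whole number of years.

≈ 40 years

The growth-rate gap is 7.3% − 2.6% = 4.7 percentage points.
So the ratio between them halves every 70/4.7 ≈ 14.89 years.
A 6.3× gap takes log₂(6.3) ≈ 2.66 halvings to close: 2.66 × 14.89 ≈ 40 years.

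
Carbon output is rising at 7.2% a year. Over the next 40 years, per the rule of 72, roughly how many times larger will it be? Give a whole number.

72/7.2 ≈ 10.00 years per doubling.
40 years fits 4 doublings: 2^4 = 16.

≈ 16 times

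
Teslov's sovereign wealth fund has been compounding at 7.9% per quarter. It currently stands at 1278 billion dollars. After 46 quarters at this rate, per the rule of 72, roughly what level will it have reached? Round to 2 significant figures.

roughly 42000 billion dollars

It doubles every 72/7.9 ≈ 9.11 quarters, so 46 quarters is 5.05 doublings.
2^5.05 ≈ 33.13; 1278 × 33.13 ≈ 42000 billion dollars.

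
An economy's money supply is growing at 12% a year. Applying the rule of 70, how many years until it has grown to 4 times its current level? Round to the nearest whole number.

around 12 years

Doubling time ≈ 70/12 = 5.83 years.
4× is 2 doublings, so 2 × 5.83 ≈ 12 years.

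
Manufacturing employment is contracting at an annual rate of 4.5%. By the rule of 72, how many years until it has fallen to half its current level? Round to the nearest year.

roughly 16 years

The rule works in reverse for decay: 72/4.5 ≈ 16.00 years to halve.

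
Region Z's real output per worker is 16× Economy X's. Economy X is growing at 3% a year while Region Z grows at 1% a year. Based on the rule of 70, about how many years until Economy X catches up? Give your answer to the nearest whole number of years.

about 140 years

What matters is the difference: 2 pp.
Rule of 70 on the gap: the ratio halves every 70/2 ≈ 35.00 years.
A 16× gap closes after 4 halvings: 4 × 35.00 ≈ 140 years.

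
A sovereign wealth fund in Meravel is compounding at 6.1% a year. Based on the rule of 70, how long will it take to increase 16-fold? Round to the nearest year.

At 6.1% it doubles every 70/6.1 ≈ 11.48 years.
Getting to 16× needs 4 doublings: 4 × 11.48 ≈ 46 years.

roughly 46 years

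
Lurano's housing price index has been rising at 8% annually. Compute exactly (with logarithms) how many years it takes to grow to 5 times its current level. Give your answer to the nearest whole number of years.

t = ln(5) / ln(1 + 0.08) = 1.6094 / 0.076961 ≈ 20.91.
≈ 21 years.

21 years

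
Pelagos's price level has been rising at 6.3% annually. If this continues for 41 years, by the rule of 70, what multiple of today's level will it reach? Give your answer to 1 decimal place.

around 12.9 times

Doubling time ≈ 70/6.3 = 11.11 years.
41 years / 11.11 ≈ 3.69 doublings → factor 2^3.69 ≈ 12.9.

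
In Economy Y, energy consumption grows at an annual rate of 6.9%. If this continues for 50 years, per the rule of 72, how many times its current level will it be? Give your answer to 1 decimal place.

Doubling time ≈ 72/6.9 = 10.43 years.
50 years / 10.43 ≈ 4.79 doublings → factor 2^4.79 ≈ 27.7.

about 27.7 times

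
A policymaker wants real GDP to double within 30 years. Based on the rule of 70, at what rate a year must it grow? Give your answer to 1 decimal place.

70 / 30 ≈ 2.33, so about 2.3% a year.

around 2.3%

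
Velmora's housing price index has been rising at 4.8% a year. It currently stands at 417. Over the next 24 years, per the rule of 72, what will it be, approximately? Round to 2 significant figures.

It doubles every 72/4.8 ≈ 15.00 years, so 24 years is 1.60 doublings.
2^1.60 ≈ 3.03; 417 × 3.03 ≈ 1300.

around 1300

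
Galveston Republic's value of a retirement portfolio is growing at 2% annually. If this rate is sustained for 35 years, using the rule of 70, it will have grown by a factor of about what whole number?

roughly 2 times

Doubling time ≈ 70/2 = 35.00 years.
35/35.00 ≈ 1 doubling, so about 2^1 = 2×.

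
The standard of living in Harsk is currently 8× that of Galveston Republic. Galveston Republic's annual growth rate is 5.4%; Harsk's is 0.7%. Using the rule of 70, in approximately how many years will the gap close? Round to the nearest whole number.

≈ 45 years

What matters is the difference: 4.7 pp.
Rule of 70 on the gap: the ratio halves every 70/4.7 ≈ 14.89 years.
An 8× gap closes after 3 halvings: 3 × 14.89 ≈ 45 years.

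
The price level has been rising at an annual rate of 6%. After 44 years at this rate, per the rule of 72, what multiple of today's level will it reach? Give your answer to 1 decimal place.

about 12.7 times

Doubling time ≈ 72/6 = 12.00 years.
44 years / 12.00 ≈ 3.67 doublings → factor 2^3.67 ≈ 12.7.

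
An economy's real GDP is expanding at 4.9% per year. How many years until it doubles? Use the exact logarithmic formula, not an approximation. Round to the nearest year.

t = ln(2) / ln(1 + 0.049) = 0.6931 / 0.047837 ≈ 14.49.
≈ 14 years.

14 years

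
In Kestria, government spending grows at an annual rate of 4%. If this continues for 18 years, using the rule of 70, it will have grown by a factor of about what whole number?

approximately 2 times

70/4 ≈ 17.50 years per doubling.
18 years fits 1 doubling: 2^1 = 2.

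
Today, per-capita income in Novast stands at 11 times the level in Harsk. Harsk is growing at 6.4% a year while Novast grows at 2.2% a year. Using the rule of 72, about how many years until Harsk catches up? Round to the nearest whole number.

≈ 59 years

The growth-rate gap is 6.4% − 2.2% = 4.2 percentage points.
So the ratio between them halves every 72/4.2 ≈ 17.14 years.
An 11 times gap takes log₂(11) ≈ 3.46 halvings to close: 3.46 × 17.14 ≈ 59 years.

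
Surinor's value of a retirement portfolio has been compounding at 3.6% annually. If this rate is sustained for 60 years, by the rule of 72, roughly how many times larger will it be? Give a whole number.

about 8 times

Doubling time ≈ 72/3.6 = 20.00 years.
60/20.00 ≈ 3 doublings, so about 2^3 = 8×.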